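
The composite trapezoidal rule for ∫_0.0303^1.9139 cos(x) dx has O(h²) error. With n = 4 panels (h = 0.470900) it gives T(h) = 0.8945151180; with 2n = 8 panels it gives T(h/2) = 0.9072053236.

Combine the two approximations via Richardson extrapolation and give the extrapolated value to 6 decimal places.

0.911435

r = 2: numerator weight 4, denominator 3.
Top: 4(0.9072053236) − (0.8945151180) = 2.7343061764
R = 2.7343061764/3 = 0.9114353921
Correction |R − A(h/2)| = 4.230e-03; gap |A(h/2) − A(h)| = 1.269e-02.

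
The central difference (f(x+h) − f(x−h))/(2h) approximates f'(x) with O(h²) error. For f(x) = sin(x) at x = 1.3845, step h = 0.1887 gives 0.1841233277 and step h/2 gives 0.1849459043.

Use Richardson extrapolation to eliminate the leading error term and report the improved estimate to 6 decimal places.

r = 2: numerator weight 4, denominator 3.
4·0.1849459043 = 0.7397836172; subtract 0.1841233277 → 0.5556602895
0.5556602895 ÷ 3 = 0.1852200965

0.185220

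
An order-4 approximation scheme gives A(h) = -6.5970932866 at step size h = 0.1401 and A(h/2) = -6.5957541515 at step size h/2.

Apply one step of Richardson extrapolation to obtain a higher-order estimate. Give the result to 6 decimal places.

r = 4, so 2^r = 16.
16*(-6.5957541515) = -105.5320664240; (-105.5320664240) − (-6.5970932866) = -98.9349731374
R = (-98.9349731374)/15 = -6.5956648758
Shift from A(h/2): +0.0000892757.

-6.595665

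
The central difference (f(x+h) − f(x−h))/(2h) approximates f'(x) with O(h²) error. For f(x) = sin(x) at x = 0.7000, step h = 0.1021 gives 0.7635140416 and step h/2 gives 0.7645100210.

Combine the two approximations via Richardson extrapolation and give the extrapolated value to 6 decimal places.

0.764842

The method has order 2: 2^2 = 4.
4×0.7645100210 = 3.0580400840; 3.0580400840 − 0.7635140416 = 2.2945260424
2.2945260424 ÷ 3 = 0.7648420141
Gap between inputs: 9.960e-04; correction applied: +0.0003319931.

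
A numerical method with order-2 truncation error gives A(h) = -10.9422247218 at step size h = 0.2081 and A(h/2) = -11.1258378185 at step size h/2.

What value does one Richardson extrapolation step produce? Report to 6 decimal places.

-11.187042

The method has order 2: 2^2 = 4.
Weighted: (-44.5033512740) − (-10.9422247218) = -33.5611265522
(-33.5611265522) ÷ 3 = -11.1870421841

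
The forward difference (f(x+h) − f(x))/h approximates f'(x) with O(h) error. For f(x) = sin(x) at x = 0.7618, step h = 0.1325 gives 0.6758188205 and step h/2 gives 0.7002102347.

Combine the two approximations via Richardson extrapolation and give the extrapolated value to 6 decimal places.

Error is O(h^1); halving h shrinks it by 2^1 = 2.
2·0.7002102347 = 1.4004204694; 1.4004204694 − 0.6758188205 = 0.7246016489
Divide by 2^1 − 1 = 1.
(2·0.7002102347 − 0.6758188205)/(2 − 1) = 0.7246016489

0.724602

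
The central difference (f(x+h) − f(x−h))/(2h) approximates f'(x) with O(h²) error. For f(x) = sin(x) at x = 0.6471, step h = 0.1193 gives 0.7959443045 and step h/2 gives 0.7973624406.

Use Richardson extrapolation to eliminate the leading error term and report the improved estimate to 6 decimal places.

0.797835

r = 2, so 2^r = 4.
4×0.7973624406 − 0.7959443045 = 2.3935054579
R = 2.3935054579/3 = 0.7978351526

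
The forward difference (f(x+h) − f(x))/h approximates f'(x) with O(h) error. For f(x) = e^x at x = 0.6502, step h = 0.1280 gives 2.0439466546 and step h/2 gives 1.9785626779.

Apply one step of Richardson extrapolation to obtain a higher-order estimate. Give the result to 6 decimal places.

1.913179

Leading term ∝ h^1; use weight 2 = 2^1.
2 × 1.9785626779 − 2.0439466546 = 1.9131787012
Denominator 2 − 1 = 1.
Result: 1.9131787012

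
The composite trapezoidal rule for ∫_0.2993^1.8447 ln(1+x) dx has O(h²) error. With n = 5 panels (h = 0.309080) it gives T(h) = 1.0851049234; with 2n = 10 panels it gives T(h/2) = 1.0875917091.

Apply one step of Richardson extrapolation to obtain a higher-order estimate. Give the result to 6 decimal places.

1.088421

Leading term ∝ h^2; use weight 4 = 2^2.
Weighted: 4.3503668364 − 1.0851049234 = 3.2652619130
Extrapolated: 3.2652619130 / 3 = 1.0884206377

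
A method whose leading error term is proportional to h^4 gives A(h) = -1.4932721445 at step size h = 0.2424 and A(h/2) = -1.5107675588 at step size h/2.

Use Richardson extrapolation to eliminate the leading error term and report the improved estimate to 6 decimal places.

Order 4 gives 2^r = 16 and 2^r − 1 = 15.
Numerator 16 × A(h/2) − A(h) = 16 × (-1.5107675588) − (-1.4932721445) = -22.6790087963
Divide by 2^4 − 1 = 15.
So the Richardson estimate is -1.5119339198.

-1.511934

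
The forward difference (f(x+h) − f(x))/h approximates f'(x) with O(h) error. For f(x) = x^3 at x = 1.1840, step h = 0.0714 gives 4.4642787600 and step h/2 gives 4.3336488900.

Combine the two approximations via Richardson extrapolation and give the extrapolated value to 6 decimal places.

Leading term ∝ h^1; use weight 2 = 2^1.
Weighted: 8.6672977800 − 4.4642787600 = 4.2030190200
Denominator 2 − 1 = 1.
R = 4.2030190200/1 = 4.2030190200
Shift from A(h/2): −0.1306298700.

4.203019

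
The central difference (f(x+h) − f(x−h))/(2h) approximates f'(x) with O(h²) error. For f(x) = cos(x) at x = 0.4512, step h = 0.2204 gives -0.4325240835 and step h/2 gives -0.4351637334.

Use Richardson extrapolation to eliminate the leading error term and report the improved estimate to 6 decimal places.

Method order is 2; weight 2^2 = 4.
A(h/2) − A(h) = -0.4351637334 − (-0.4325240835) = -0.0026396499
Correction (A(h/2) − A(h))/(4 − 1) = (-0.0026396499)/3 = -0.0008798833
R = -0.4351637334 − 0.0008798833 = -0.4360436167
Gap between inputs: 2.640e-03; correction applied: −0.0008798833.

-0.436044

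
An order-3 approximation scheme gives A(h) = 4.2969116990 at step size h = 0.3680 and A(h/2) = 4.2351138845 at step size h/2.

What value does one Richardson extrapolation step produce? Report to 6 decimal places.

4.226286

Order 3 gives 2^r = 8 and 2^r − 1 = 7.
Top: 8(4.2351138845) − (4.2969116990) = 29.5839993770
R = 29.5839993770/7 = 4.2262856253
Gap between inputs: 6.180e-02; correction applied: −0.0088282592.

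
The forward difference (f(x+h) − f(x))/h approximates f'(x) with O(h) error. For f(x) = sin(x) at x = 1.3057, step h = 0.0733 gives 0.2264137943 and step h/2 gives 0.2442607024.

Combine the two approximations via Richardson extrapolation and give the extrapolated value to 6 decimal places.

0.262108

r = 1, so 2^r = 2.
A(h/2) − A(h) = 0.2442607024 − 0.2264137943 = 0.0178469081
Correction (A(h/2) − A(h))/(2 − 1) = 0.0178469081/1 = 0.0178469081
R = 0.2442607024 + 0.0178469081 = 0.2621076105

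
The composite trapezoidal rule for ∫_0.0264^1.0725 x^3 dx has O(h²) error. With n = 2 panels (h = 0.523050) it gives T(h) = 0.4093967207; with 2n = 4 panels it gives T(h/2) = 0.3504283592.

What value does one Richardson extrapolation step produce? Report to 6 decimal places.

Method order is 2; weight 2^2 = 4.
2^2 × A(h/2) = 1.4017134368; minus A(h) gives 0.9923167161.
Extrapolated: 0.9923167161 / 3 = 0.3307722387
Shift from A(h/2): −0.0196561205.

0.330772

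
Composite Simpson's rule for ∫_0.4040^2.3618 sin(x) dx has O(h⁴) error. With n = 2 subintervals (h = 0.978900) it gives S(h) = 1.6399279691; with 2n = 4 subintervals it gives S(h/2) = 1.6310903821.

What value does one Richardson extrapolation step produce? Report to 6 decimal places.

1.630501

Error is O(h^4); halving h shrinks it by 2^4 = 16.
Weighted: 26.0974461136 − 1.6399279691 = 24.4575181445
R = 24.4575181445/15 = 1.6305012096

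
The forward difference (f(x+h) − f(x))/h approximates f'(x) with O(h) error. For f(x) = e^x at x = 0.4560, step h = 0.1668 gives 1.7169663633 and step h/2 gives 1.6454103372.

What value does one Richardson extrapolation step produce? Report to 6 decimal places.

Error is O(h^1); halving h shrinks it by 2^1 = 2.
Numerator 2×A(h/2) − A(h) = 2×1.6454103372 − 1.7169663633 = 1.5738543111
Denominator 2 − 1 = 1.
(2×1.6454103372 − 1.7169663633)/(2 − 1) = 1.5738543111
Gap between inputs: 7.156e-02; correction applied: −0.0715560261.

1.573854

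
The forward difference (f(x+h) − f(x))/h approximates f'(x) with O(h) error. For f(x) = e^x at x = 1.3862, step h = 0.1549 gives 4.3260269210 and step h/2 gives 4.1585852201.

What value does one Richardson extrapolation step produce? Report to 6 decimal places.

3.991144

Error is O(h^1); halving h shrinks it by 2^1 = 2.
Difference of the inputs: 4.1585852201 − 4.3260269210 = -0.1674417009
Correction (A(h/2) − A(h))/(2 − 1) = (-0.1674417009)/1 = -0.1674417009
R = 4.1585852201 − 0.1674417009 = 3.9911435192
Shift from A(h/2): −0.1674417009.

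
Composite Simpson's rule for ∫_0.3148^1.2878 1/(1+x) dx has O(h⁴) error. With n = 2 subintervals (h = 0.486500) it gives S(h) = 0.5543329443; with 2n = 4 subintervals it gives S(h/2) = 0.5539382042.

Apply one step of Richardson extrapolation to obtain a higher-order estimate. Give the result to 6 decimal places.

With r = 4 the leading error scales as h^4, so the weight is 2^4 = 16.
16 × 0.5539382042 − 0.5543329443 = 8.3086783229
Denominator 16 − 1 = 15.
8.3086783229 ÷ 15 = 0.5539118882

0.553912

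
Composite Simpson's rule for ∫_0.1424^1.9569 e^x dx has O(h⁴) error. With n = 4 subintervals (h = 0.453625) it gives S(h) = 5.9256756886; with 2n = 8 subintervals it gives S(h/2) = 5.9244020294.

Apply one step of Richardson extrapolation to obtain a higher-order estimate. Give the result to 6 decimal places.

5.924317

Order 4 gives 2^r = 16 and 2^r − 1 = 15.
Numerator 16*A(h/2) − A(h) = 16*5.9244020294 − 5.9256756886 = 88.8647567818
Divide by 2^4 − 1 = 15.
So the Richardson estimate is 5.9243171188.
Gap between inputs: 1.274e-03; correction applied: −0.0000849106.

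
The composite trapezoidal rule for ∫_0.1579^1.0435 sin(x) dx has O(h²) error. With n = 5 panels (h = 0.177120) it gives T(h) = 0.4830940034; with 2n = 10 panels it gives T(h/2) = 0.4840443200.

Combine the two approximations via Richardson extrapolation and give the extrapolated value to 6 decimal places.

0.484361

The method has order 2: 2^2 = 4.
Difference of the inputs: 0.4840443200 − 0.4830940034 = 0.0009503166
Divide by 2^2 − 1 = 3: 0.0009503166/3 = 0.0003167722
R = 0.4840443200 + 0.0003167722 = 0.4843610922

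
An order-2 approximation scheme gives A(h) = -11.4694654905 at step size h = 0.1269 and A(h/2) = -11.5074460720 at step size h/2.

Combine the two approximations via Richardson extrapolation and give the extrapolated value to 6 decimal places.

-11.520106

r = 2: numerator weight 4, denominator 3.
Weighted: (-46.0297842880) − (-11.4694654905) = -34.5603187975
Denominator 4 − 1 = 3.
Extrapolated: (-34.5603187975) / 3 = -11.5201062658
Correction |R − A(h/2)| = 1.266e-02; gap |A(h/2) − A(h)| = 3.798e-02.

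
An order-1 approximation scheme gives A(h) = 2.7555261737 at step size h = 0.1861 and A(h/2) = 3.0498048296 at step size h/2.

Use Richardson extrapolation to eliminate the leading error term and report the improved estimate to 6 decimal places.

3.344083

With r = 1 the leading error scales as h^1, so the weight is 2^1 = 2.
2^1·A(h/2) = 6.0996096592; minus A(h) gives 3.3440834855.
Divide by 2^1 − 1 = 1.
So the Richardson estimate is 3.3440834855.
Gap between inputs: 2.943e-01; correction applied: +0.2942786559.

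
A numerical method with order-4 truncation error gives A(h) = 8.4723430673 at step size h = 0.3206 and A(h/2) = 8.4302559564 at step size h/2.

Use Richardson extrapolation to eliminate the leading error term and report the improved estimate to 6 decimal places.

8.427450

r = 4, so 2^r = 16.
A(h/2) − A(h) = 8.4302559564 − 8.4723430673 = -0.0420871109
Divide by 2^4 − 1 = 15: (-0.0420871109)/15 = -0.0028058074
R = 8.4302559564 − 0.0028058074 = 8.4274501490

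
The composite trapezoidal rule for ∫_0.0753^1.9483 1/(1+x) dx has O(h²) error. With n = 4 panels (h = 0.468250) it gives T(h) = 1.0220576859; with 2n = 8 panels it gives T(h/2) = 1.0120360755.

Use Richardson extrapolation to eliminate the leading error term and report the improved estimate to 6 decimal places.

r = 2, so 2^r = 4.
Top: 4(1.0120360755) − (1.0220576859) = 3.0260866161
(4 × 1.0120360755 − 1.0220576859)/(4 − 1) = 1.0086955387
Shift from A(h/2): −0.0033405368.

1.008696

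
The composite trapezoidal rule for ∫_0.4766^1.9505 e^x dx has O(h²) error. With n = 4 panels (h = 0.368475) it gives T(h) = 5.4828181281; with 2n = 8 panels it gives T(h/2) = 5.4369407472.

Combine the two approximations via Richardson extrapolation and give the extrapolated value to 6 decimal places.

5.421648

r = 2, so 2^r = 4.
4 × 5.4369407472 = 21.7477629888; subtract 5.4828181281 → 16.2649448607
Denominator 4 − 1 = 3.
Extrapolated: 16.2649448607 / 3 = 5.4216482869
Gap between inputs: 4.588e-02; correction applied: −0.0152924603.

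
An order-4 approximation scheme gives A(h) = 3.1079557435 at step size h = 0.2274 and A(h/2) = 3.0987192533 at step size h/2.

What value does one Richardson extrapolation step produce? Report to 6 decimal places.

Order 4 gives 2^r = 16 and 2^r − 1 = 15.
16*3.0987192533 = 49.5795080528; subtract 3.1079557435 → 46.4715523093
46.4715523093 ÷ 15 = 3.0981034873
Correction |R − A(h/2)| = 6.158e-04; gap |A(h/2) − A(h)| = 9.236e-03.

3.098103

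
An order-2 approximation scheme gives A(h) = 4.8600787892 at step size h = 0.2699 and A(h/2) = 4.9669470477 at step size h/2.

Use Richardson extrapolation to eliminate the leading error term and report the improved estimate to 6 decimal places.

5.002570

Method order is 2; weight 2^2 = 4.
Top: 4(4.9669470477) − (4.8600787892) = 15.0077094016
Divide by 2^2 − 1 = 3.
15.0077094016 ÷ 3 = 5.0025698005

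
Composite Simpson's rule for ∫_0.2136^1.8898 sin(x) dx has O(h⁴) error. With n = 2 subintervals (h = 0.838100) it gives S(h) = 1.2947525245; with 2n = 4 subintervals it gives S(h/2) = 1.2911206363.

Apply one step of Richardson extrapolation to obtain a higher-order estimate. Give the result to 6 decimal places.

r = 4: numerator weight 16, denominator 15.
16*1.2911206363 = 20.6579301808; 20.6579301808 − 1.2947525245 = 19.3631776563
R = 19.3631776563/15 = 1.2908785104

1.290879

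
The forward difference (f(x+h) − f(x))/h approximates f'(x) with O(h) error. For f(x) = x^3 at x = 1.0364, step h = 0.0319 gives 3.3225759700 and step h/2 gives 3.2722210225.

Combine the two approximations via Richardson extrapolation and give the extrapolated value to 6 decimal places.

3.221866

Method order is 1; weight 2^1 = 2.
Weighted: 6.5444420450 − 3.3225759700 = 3.2218660750
Extrapolated: 3.2218660750 / 1 = 3.2218660750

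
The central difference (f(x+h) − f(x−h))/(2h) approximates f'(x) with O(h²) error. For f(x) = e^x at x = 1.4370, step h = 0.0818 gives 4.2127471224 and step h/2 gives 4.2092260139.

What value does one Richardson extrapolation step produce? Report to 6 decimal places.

4.208052

r = 2: numerator weight 4, denominator 3.
Difference of the inputs: 4.2092260139 − 4.2127471224 = -0.0035211085
Divide by 2^2 − 1 = 3: (-0.0035211085)/3 = -0.0011737028
R = 4.2092260139 − 0.0011737028 = 4.2080523111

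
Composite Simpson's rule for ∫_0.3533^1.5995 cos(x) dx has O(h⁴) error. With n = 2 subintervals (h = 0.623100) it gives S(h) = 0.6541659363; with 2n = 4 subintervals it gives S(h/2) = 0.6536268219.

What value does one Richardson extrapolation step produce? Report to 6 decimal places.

0.653591

Error is O(h^4); halving h shrinks it by 2^4 = 16.
Numerator 16·A(h/2) − A(h) = 16·0.6536268219 − 0.6541659363 = 9.8038632141
(16·0.6536268219 − 0.6541659363)/(16 − 1) = 0.6535908809
Gap between inputs: 5.391e-04; correction applied: −0.0000359410.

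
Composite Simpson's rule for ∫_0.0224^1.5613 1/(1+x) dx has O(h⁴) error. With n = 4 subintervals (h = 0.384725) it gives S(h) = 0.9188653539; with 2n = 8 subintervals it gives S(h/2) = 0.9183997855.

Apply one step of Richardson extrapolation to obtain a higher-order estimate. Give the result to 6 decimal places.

Method order is 4; weight 2^4 = 16.
16 × 0.9183997855 − 0.9188653539 = 13.7755312141
Extrapolated: 13.7755312141 / 15 = 0.9183687476
Shift from A(h/2): −0.0000310379.

0.918369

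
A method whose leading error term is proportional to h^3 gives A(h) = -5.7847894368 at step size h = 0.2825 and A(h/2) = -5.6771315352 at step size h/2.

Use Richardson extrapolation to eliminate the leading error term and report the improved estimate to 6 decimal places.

The method has order 3: 2^3 = 8.
2^3 × A(h/2) = -45.4170522816; minus A(h) gives -39.6322628448.
Denominator 8 − 1 = 7.
R = (-39.6322628448)/7 = -5.6617518350
Shift from A(h/2): +0.0153797002.

-5.661752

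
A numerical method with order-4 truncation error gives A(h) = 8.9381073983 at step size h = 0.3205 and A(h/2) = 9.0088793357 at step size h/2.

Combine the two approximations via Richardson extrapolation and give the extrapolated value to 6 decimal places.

r = 4: numerator weight 16, denominator 15.
16*9.0088793357 = 144.1420693712; subtract 8.9381073983 → 135.2039619729
135.2039619729 ÷ 15 = 9.0135974649

9.013597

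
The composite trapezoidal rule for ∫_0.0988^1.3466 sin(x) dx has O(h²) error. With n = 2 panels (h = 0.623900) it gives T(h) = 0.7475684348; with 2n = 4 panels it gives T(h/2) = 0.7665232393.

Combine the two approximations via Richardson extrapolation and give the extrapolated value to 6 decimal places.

Leading term ∝ h^2; use weight 4 = 2^2.
4·0.7665232393 − 0.7475684348 = 2.3185245224
Extrapolated: 2.3185245224 / 3 = 0.7728415075

0.772842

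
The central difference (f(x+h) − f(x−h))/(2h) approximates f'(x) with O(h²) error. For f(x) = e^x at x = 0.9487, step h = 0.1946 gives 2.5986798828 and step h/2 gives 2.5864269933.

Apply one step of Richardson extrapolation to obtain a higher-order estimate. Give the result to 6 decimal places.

2.582343

r = 2: numerator weight 4, denominator 3.
2^2 × A(h/2) = 10.3457079732; minus A(h) gives 7.7470280904.
Denominator 4 − 1 = 3.
Result: 2.5823426968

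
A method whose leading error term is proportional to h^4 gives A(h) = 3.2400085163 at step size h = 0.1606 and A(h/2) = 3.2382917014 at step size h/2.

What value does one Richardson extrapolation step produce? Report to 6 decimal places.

3.238177

Leading term ∝ h^4; use weight 16 = 2^4.
Difference of the inputs: 3.2382917014 − 3.2400085163 = -0.0017168149
Divide by 2^4 − 1 = 15: (-0.0017168149)/15 = -0.0001144543
R = 3.2382917014 − 0.0001144543 = 3.2381772471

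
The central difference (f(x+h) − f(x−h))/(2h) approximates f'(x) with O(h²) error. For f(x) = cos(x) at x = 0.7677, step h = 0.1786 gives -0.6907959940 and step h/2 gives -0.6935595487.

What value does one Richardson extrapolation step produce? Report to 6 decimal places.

Leading term ∝ h^2; use weight 4 = 2^2.
2^2*A(h/2) = -2.7742381948; minus A(h) gives -2.0834422008.
(4*(-0.6935595487) − (-0.6907959940))/(4 − 1) = -0.6944807336

-0.694481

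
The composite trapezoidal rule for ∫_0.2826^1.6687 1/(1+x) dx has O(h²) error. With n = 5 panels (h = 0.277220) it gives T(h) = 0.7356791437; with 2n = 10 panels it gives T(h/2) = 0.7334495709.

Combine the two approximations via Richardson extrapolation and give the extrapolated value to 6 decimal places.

0.732706

Order 2 gives 2^r = 4 and 2^r − 1 = 3.
4×0.7334495709 = 2.9337982836; subtract 0.7356791437 → 2.1981191399
Extrapolated: 2.1981191399 / 3 = 0.7327063800
Gap between inputs: 2.230e-03; correction applied: −0.0007431909.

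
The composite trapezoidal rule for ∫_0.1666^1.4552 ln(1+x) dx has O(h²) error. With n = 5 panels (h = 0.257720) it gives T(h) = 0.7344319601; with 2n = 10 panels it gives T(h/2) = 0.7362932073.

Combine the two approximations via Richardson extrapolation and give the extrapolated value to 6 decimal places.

0.736914

Method order is 2; weight 2^2 = 4.
A(h/2) − A(h) = 0.7362932073 − 0.7344319601 = 0.0018612472
Divide by 2^2 − 1 = 3: 0.0018612472/3 = 0.0006204157
R = 0.7362932073 + 0.0006204157 = 0.7369136230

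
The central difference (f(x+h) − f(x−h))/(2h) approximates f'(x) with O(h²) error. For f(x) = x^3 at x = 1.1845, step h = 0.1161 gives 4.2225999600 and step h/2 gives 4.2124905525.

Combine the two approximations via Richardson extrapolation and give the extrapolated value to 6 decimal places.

The method has order 2: 2^2 = 4.
4*4.2124905525 − 4.2225999600 = 12.6273622500
Divide by 2^2 − 1 = 3.
Extrapolated: 12.6273622500 / 3 = 4.2091207500

4.209121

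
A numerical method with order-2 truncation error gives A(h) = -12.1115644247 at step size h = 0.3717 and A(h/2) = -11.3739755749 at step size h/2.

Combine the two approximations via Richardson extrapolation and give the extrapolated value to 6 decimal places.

-11.128113

With r = 2 the leading error scales as h^2, so the weight is 2^2 = 4.
Top: 4(-11.3739755749) − (-12.1115644247) = -33.3843378749
Divide by 2^2 − 1 = 3.
R = (-33.3843378749)/3 = -11.1281126250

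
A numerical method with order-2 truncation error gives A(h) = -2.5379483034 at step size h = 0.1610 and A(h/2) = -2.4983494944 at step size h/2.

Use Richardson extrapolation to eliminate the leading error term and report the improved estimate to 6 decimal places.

r = 2: numerator weight 4, denominator 3.
Numerator 4*A(h/2) − A(h) = 4*(-2.4983494944) − (-2.5379483034) = -7.4554496742
Denominator 4 − 1 = 3.
Result: -2.4851498914
Correction |R − A(h/2)| = 1.320e-02; gap |A(h/2) − A(h)| = 3.960e-02.

-2.485150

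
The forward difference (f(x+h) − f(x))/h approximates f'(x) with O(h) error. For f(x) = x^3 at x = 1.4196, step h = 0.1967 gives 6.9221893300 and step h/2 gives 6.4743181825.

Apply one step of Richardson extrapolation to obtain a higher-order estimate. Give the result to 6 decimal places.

6.026447

Error is O(h^1); halving h shrinks it by 2^1 = 2.
2^1·A(h/2) = 12.9486363650; minus A(h) gives 6.0264470350.
Denominator 2 − 1 = 1.
R = 6.0264470350/1 = 6.0264470350
Gap between inputs: 4.479e-01; correction applied: −0.4478711475.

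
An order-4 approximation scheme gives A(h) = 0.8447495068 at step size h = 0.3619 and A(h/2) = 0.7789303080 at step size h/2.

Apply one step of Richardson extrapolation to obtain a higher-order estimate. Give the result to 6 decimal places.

With r = 4 the leading error scales as h^4, so the weight is 2^4 = 16.
16 × 0.7789303080 = 12.4628849280; subtract 0.8447495068 → 11.6181354212
Divide by 2^4 − 1 = 15.
(16 × 0.7789303080 − 0.8447495068)/(16 − 1) = 0.7745423614
Correction |R − A(h/2)| = 4.388e-03; gap |A(h/2) − A(h)| = 6.582e-02.

0.774542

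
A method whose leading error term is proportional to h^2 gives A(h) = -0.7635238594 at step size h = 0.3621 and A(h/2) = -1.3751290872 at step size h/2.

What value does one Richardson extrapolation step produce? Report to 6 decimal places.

Leading term ∝ h^2; use weight 4 = 2^2.
4 × (-1.3751290872) = -5.5005163488; (-5.5005163488) − (-0.7635238594) = -4.7369924894
Extrapolated: (-4.7369924894) / 3 = -1.5789974965
Gap between inputs: 6.116e-01; correction applied: −0.2038684093.

-1.578997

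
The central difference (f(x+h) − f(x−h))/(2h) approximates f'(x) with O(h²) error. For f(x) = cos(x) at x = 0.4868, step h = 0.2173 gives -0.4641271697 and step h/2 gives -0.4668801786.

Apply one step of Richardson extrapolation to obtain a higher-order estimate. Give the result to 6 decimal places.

Method order is 2; weight 2^2 = 4.
A(h/2) − A(h) = -0.4668801786 − (-0.4641271697) = -0.0027530089
Divide by 2^2 − 1 = 3: (-0.0027530089)/3 = -0.0009176696
R = -0.4668801786 − 0.0009176696 = -0.4677978482
Gap between inputs: 2.753e-03; correction applied: −0.0009176696.

-0.467798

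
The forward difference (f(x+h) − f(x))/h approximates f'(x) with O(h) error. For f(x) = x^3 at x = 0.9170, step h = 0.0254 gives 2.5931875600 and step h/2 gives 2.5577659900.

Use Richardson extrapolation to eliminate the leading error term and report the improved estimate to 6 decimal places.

The method has order 1: 2^1 = 2.
2·2.5577659900 − 2.5931875600 = 2.5223444200
R = 2.5223444200/1 = 2.5223444200
Correction |R − A(h/2)| = 3.542e-02; gap |A(h/2) − A(h)| = 3.542e-02.

2.522344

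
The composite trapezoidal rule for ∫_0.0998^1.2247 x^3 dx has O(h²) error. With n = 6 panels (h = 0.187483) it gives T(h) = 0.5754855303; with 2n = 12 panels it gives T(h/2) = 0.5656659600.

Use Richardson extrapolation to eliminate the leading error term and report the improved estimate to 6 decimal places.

0.562393

The method has order 2: 2^2 = 4.
2^2·A(h/2) = 2.2626638400; minus A(h) gives 1.6871783097.
R = 1.6871783097/3 = 0.5623927699
Gap between inputs: 9.820e-03; correction applied: −0.0032731901.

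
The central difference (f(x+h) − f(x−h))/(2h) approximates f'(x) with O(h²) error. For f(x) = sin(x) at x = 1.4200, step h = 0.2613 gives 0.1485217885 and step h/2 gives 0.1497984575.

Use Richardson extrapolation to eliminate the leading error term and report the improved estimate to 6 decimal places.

With r = 2 the leading error scales as h^2, so the weight is 2^2 = 4.
4 × 0.1497984575 = 0.5991938300; subtract 0.1485217885 → 0.4506720415
Divide by 2^2 − 1 = 3.
0.4506720415 ÷ 3 = 0.1502240138

0.150224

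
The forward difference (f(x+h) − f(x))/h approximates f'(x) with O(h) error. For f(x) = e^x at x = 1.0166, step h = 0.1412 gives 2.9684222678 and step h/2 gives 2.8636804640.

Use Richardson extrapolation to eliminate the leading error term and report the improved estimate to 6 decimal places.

2.758939

Order 1 gives 2^r = 2 and 2^r − 1 = 1.
2×2.8636804640 = 5.7273609280; 5.7273609280 − 2.9684222678 = 2.7589386602
(2×2.8636804640 − 2.9684222678)/(2 − 1) = 2.7589386602
Gap between inputs: 1.047e-01; correction applied: −0.1047418038.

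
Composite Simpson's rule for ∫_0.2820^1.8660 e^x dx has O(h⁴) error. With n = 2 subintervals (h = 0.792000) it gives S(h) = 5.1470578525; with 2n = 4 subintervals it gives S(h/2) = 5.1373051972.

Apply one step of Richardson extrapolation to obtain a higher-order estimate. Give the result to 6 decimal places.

Leading term ∝ h^4; use weight 16 = 2^4.
2^4*A(h/2) = 82.1968831552; minus A(h) gives 77.0498253027.
R = 77.0498253027/15 = 5.1366550202

5.136655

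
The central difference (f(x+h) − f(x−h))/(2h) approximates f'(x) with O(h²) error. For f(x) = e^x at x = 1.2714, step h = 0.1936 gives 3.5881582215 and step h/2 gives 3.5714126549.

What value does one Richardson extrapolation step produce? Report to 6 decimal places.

3.565831

r = 2: numerator weight 4, denominator 3.
Top: 4(3.5714126549) − (3.5881582215) = 10.6974923981
10.6974923981 ÷ 3 = 3.5658307994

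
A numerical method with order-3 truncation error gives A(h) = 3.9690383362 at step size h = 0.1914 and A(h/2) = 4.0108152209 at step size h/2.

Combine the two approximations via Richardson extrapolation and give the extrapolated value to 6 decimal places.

4.016783

Order 3 gives 2^r = 8 and 2^r − 1 = 7.
Top: 8(4.0108152209) − (3.9690383362) = 28.1174834310
Denominator 8 − 1 = 7.
Extrapolated: 28.1174834310 / 7 = 4.0167833473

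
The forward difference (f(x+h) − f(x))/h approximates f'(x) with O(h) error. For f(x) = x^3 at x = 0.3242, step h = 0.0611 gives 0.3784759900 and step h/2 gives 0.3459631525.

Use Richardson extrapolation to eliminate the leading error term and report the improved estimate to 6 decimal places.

Order 1 gives 2^r = 2 and 2^r − 1 = 1.
2 × 0.3459631525 = 0.6919263050; subtract 0.3784759900 → 0.3134503150
Extrapolated: 0.3134503150 / 1 = 0.3134503150
Gap between inputs: 3.251e-02; correction applied: −0.0325128375.

0.313450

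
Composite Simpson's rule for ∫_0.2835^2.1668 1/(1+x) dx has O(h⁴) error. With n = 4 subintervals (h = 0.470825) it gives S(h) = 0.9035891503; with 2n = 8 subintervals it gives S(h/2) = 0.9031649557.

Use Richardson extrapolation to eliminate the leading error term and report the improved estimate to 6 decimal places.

0.903137

r = 4: numerator weight 16, denominator 15.
16 × 0.9031649557 − 0.9035891503 = 13.5470501409
Divide by 2^4 − 1 = 15.
R = 13.5470501409/15 = 0.9031366761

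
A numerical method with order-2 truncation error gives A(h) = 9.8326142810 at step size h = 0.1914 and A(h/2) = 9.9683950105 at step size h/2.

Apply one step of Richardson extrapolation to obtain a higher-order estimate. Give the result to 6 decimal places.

With r = 2 the leading error scales as h^2, so the weight is 2^2 = 4.
2^2 × A(h/2) = 39.8735800420; minus A(h) gives 30.0409657610.
R = 30.0409657610/3 = 10.0136552537
Shift from A(h/2): +0.0452602432.

10.013655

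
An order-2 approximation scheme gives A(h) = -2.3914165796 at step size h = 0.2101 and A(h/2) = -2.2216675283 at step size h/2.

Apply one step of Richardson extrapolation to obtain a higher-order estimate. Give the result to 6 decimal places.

-2.165085

r = 2: numerator weight 4, denominator 3.
4·(-2.2216675283) − (-2.3914165796) = -6.4952535336
(4·(-2.2216675283) − (-2.3914165796))/(4 − 1) = -2.1650845112
Correction |R − A(h/2)| = 5.658e-02; gap |A(h/2) − A(h)| = 1.697e-01.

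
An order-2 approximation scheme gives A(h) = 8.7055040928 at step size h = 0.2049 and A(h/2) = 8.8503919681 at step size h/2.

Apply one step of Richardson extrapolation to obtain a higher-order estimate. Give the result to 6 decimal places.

Order 2 gives 2^r = 4 and 2^r − 1 = 3.
Numerator 4 × A(h/2) − A(h) = 4 × 8.8503919681 − 8.7055040928 = 26.6960637796
(4 × 8.8503919681 − 8.7055040928)/(4 − 1) = 8.8986879265

8.898688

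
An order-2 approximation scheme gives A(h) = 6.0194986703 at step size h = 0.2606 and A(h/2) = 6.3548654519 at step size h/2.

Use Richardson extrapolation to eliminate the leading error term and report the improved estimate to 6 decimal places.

Method order is 2; weight 2^2 = 4.
Numerator 4·A(h/2) − A(h) = 4·6.3548654519 − 6.0194986703 = 19.3999631373
Divide by 2^2 − 1 = 3.
Extrapolated: 19.3999631373 / 3 = 6.4666543791
Gap between inputs: 3.354e-01; correction applied: +0.1117889272.

6.466654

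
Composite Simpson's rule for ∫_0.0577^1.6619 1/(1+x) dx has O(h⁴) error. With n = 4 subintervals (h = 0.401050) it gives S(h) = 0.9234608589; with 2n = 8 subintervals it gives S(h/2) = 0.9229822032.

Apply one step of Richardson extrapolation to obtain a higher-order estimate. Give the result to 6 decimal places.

Method order is 4; weight 2^4 = 16.
Weighted: 14.7677152512 − 0.9234608589 = 13.8442543923
(16*0.9229822032 − 0.9234608589)/(16 − 1) = 0.9229502928
Shift from A(h/2): −0.0000319104.

0.922950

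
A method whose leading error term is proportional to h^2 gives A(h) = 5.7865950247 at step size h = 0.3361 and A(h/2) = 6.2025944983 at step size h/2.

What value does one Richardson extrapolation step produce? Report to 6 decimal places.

6.341261

Method order is 2; weight 2^2 = 4.
4·6.2025944983 = 24.8103779932; 24.8103779932 − 5.7865950247 = 19.0237829685
19.0237829685 ÷ 3 = 6.3412609895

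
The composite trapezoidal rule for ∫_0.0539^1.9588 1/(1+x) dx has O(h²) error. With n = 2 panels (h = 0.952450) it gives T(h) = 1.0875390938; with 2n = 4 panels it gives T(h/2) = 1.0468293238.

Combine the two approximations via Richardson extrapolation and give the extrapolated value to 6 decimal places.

The method has order 2: 2^2 = 4.
Weighted: 4.1873172952 − 1.0875390938 = 3.0997782014
Denominator 4 − 1 = 3.
R = 3.0997782014/3 = 1.0332594005

1.033259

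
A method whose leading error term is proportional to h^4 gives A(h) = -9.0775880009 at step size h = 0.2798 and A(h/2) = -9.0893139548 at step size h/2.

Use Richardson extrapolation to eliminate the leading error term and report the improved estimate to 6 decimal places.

Leading term ∝ h^4; use weight 16 = 2^4.
Weighted: (-145.4290232768) − (-9.0775880009) = -136.3514352759
Extrapolated: (-136.3514352759) / 15 = -9.0900956851

-9.090096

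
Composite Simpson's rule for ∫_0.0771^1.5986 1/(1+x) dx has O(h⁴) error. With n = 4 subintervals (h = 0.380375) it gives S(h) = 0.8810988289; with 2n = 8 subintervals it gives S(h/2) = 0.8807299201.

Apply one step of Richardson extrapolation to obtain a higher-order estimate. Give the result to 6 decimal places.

0.880705

The method has order 4: 2^4 = 16.
A(h/2) − A(h) = 0.8807299201 − 0.8810988289 = -0.0003689088
Divide by 2^4 − 1 = 15: (-0.0003689088)/15 = -0.0000245939
R = 0.8807299201 − 0.0000245939 = 0.8807053262
Correction |R − A(h/2)| = 2.459e-05; gap |A(h/2) − A(h)| = 3.689e-04.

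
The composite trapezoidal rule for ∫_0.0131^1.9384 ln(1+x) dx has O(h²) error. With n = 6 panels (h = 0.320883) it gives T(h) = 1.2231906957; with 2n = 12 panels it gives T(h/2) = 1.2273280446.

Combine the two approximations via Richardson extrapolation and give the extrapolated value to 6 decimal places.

1.228707

r = 2, so 2^r = 4.
4·1.2273280446 − 1.2231906957 = 3.6861214827
(4·1.2273280446 − 1.2231906957)/(4 − 1) = 1.2287071609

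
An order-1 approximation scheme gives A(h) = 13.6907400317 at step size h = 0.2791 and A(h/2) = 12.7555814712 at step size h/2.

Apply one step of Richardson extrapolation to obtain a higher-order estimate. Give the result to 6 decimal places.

With r = 1 the leading error scales as h^1, so the weight is 2^1 = 2.
2 × 12.7555814712 − 13.6907400317 = 11.8204229107
R = 11.8204229107/1 = 11.8204229107

11.820423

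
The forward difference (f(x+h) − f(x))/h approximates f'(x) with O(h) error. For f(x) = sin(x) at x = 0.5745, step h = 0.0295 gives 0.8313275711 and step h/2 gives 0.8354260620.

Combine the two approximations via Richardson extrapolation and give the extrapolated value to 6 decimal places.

r = 1, so 2^r = 2.
2*0.8354260620 − 0.8313275711 = 0.8395245529
0.8395245529 ÷ 1 = 0.8395245529
Gap between inputs: 4.098e-03; correction applied: +0.0040984909.

0.839525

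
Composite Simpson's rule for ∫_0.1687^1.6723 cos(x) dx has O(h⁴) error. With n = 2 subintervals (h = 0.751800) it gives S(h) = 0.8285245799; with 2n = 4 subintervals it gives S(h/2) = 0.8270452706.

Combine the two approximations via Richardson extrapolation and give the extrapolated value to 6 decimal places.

Method order is 4; weight 2^4 = 16.
16·0.8270452706 = 13.2327243296; subtract 0.8285245799 → 12.4041997497
12.4041997497 ÷ 15 = 0.8269466500
Gap between inputs: 1.479e-03; correction applied: −0.0000986206.

0.826947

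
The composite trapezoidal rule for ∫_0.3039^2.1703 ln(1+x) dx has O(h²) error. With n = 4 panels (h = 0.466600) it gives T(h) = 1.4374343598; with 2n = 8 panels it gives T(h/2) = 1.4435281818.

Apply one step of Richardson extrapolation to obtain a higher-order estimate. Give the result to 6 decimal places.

1.445559

r = 2: numerator weight 4, denominator 3.
4*1.4435281818 = 5.7741127272; 5.7741127272 − 1.4374343598 = 4.3366783674
(4*1.4435281818 − 1.4374343598)/(4 − 1) = 1.4455594558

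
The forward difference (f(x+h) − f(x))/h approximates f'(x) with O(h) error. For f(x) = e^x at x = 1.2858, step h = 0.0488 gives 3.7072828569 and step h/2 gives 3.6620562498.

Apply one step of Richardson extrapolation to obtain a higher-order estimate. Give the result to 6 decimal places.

3.616830

With r = 1 the leading error scales as h^1, so the weight is 2^1 = 2.
Difference of the inputs: 3.6620562498 − 3.7072828569 = -0.0452266071
Divide by 2^1 − 1 = 1: (-0.0452266071)/1 = -0.0452266071
R = A(h/2) + (A(h/2) − A(h))/1 = 3.6620562498 − 0.0452266071 = 3.6168296427
Gap between inputs: 4.523e-02; correction applied: −0.0452266071.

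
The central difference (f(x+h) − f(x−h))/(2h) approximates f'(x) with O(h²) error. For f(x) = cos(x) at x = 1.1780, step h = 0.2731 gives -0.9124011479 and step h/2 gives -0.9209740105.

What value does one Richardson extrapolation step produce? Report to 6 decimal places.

-0.923832

The method has order 2: 2^2 = 4.
Weighted: (-3.6838960420) − (-0.9124011479) = -2.7714948941
Divide by 2^2 − 1 = 3.
R = (-2.7714948941)/3 = -0.9238316314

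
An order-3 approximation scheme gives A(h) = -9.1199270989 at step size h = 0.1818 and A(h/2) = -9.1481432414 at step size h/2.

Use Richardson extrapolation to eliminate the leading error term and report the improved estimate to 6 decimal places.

-9.152174

Order 3 gives 2^r = 8 and 2^r − 1 = 7.
Weighted: (-73.1851459312) − (-9.1199270989) = -64.0652188323
Divide by 2^3 − 1 = 7.
Extrapolated: (-64.0652188323) / 7 = -9.1521741189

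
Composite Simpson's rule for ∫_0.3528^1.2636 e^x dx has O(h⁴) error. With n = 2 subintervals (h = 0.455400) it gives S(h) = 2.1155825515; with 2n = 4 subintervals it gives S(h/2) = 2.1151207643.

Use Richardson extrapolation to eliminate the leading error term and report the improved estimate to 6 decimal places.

2.115090

Leading term ∝ h^4; use weight 16 = 2^4.
Weighted: 33.8419322288 − 2.1155825515 = 31.7263496773
Denominator 16 − 1 = 15.
Extrapolated: 31.7263496773 / 15 = 2.1150899785
Shift from A(h/2): −0.0000307858.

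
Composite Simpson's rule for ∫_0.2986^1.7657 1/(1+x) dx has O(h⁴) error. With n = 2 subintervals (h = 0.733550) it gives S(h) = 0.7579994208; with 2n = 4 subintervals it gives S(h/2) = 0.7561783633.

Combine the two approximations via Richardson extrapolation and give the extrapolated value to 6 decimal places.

0.756057

Method order is 4; weight 2^4 = 16.
A(h/2) − A(h) = 0.7561783633 − 0.7579994208 = -0.0018210575
Correction (A(h/2) − A(h))/(16 − 1) = (-0.0018210575)/15 = -0.0001214038
R = A(h/2) + (A(h/2) − A(h))/15 = 0.7561783633 − 0.0001214038 = 0.7560569595
Shift from A(h/2): −0.0001214038.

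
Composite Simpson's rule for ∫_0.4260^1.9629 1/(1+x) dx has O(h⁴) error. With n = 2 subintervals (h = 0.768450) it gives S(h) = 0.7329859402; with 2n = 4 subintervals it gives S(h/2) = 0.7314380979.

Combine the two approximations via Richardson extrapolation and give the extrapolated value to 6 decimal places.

0.731335

r = 4, so 2^r = 16.
2^4·A(h/2) = 11.7030095664; minus A(h) gives 10.9700236262.
Divide by 2^4 − 1 = 15.
10.9700236262 ÷ 15 = 0.7313349084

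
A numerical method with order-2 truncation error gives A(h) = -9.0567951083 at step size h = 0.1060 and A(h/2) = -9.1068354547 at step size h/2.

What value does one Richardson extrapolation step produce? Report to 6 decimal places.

-9.123516

Leading term ∝ h^2; use weight 4 = 2^2.
4*(-9.1068354547) = -36.4273418188; subtract (-9.0567951083) → -27.3705467105
R = (-27.3705467105)/3 = -9.1235155702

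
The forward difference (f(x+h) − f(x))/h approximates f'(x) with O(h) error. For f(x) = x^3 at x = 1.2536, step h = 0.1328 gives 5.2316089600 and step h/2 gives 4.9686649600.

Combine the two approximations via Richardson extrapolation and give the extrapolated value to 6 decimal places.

r = 1: numerator weight 2, denominator 1.
2*4.9686649600 − 5.2316089600 = 4.7057209600
R = 4.7057209600/1 = 4.7057209600

4.705721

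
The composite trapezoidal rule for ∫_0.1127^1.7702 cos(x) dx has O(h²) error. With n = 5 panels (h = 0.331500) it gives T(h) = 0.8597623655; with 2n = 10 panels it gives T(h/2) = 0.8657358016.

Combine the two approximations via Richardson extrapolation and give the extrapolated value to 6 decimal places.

r = 2, so 2^r = 4.
4*0.8657358016 − 0.8597623655 = 2.6031808409
R = 2.6031808409/3 = 0.8677269470
Correction |R − A(h/2)| = 1.991e-03; gap |A(h/2) − A(h)| = 5.973e-03.

0.867727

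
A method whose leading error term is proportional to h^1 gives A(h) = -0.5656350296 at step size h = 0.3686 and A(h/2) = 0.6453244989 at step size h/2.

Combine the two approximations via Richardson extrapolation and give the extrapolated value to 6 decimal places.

The method has order 1: 2^1 = 2.
2^1*A(h/2) = 1.2906489978; minus A(h) gives 1.8562840274.
Extrapolated: 1.8562840274 / 1 = 1.8562840274
Shift from A(h/2): +1.2109595285.

1.856284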